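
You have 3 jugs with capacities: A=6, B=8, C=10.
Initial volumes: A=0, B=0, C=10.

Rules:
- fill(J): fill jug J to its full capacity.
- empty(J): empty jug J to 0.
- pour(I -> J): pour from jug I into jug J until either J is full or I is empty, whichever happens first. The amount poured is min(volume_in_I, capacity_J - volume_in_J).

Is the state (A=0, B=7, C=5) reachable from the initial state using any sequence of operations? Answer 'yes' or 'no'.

Answer: no

Derivation:
BFS explored all 96 reachable states.
Reachable set includes: (0,0,0), (0,0,2), (0,0,4), (0,0,6), (0,0,8), (0,0,10), (0,2,0), (0,2,2), (0,2,4), (0,2,6), (0,2,8), (0,2,10) ...
Target (A=0, B=7, C=5) not in reachable set → no.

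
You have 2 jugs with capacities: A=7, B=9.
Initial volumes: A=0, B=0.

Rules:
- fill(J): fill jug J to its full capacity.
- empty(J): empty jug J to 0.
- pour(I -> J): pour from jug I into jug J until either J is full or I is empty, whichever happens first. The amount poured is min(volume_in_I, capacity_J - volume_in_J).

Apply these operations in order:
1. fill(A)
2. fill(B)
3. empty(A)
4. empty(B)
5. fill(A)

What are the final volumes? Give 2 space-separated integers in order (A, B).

Answer: 7 0

Derivation:
Step 1: fill(A) -> (A=7 B=0)
Step 2: fill(B) -> (A=7 B=9)
Step 3: empty(A) -> (A=0 B=9)
Step 4: empty(B) -> (A=0 B=0)
Step 5: fill(A) -> (A=7 B=0)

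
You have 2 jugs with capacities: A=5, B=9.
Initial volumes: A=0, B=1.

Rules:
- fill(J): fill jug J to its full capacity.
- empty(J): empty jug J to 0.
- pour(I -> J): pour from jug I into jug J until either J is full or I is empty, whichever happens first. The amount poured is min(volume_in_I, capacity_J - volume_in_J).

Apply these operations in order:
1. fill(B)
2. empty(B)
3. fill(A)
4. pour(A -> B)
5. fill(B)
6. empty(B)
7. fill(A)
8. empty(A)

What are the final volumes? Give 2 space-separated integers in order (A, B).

Answer: 0 0

Derivation:
Step 1: fill(B) -> (A=0 B=9)
Step 2: empty(B) -> (A=0 B=0)
Step 3: fill(A) -> (A=5 B=0)
Step 4: pour(A -> B) -> (A=0 B=5)
Step 5: fill(B) -> (A=0 B=9)
Step 6: empty(B) -> (A=0 B=0)
Step 7: fill(A) -> (A=5 B=0)
Step 8: empty(A) -> (A=0 B=0)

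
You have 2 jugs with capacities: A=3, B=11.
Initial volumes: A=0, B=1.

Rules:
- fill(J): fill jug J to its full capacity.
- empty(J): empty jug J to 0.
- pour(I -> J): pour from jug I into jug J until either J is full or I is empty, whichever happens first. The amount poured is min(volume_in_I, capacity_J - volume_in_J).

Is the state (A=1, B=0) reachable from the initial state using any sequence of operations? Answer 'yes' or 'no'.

Answer: yes

Derivation:
BFS from (A=0, B=1):
  1. pour(B -> A) -> (A=1 B=0)
Target reached → yes.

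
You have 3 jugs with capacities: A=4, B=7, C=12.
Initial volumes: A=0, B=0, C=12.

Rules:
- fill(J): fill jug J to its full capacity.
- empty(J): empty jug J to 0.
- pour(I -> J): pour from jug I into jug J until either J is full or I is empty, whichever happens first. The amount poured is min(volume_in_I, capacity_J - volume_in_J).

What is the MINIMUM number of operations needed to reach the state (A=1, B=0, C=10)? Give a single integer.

BFS from (A=0, B=0, C=12). One shortest path:
  1. fill(A) -> (A=4 B=0 C=12)
  2. fill(B) -> (A=4 B=7 C=12)
  3. empty(C) -> (A=4 B=7 C=0)
  4. pour(B -> C) -> (A=4 B=0 C=7)
  5. pour(A -> B) -> (A=0 B=4 C=7)
  6. pour(C -> A) -> (A=4 B=4 C=3)
  7. pour(A -> B) -> (A=1 B=7 C=3)
  8. pour(B -> C) -> (A=1 B=0 C=10)
Reached target in 8 moves.

Answer: 8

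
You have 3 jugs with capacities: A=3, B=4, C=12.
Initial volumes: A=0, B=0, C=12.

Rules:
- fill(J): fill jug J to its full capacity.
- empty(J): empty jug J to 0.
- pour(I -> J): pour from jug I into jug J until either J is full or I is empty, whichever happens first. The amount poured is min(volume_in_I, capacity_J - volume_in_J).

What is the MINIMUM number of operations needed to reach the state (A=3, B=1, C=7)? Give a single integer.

BFS from (A=0, B=0, C=12). One shortest path:
  1. fill(A) -> (A=3 B=0 C=12)
  2. pour(A -> B) -> (A=0 B=3 C=12)
  3. pour(C -> B) -> (A=0 B=4 C=11)
  4. empty(B) -> (A=0 B=0 C=11)
  5. pour(C -> B) -> (A=0 B=4 C=7)
  6. pour(B -> A) -> (A=3 B=1 C=7)
Reached target in 6 moves.

Answer: 6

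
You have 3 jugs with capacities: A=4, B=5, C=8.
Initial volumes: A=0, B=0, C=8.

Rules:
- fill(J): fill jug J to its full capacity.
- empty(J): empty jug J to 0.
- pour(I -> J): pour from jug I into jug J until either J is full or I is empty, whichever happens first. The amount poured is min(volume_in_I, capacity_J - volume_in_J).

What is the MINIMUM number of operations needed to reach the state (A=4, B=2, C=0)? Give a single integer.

Answer: 7

Derivation:
BFS from (A=0, B=0, C=8). One shortest path:
  1. fill(A) -> (A=4 B=0 C=8)
  2. fill(B) -> (A=4 B=5 C=8)
  3. empty(C) -> (A=4 B=5 C=0)
  4. pour(B -> C) -> (A=4 B=0 C=5)
  5. fill(B) -> (A=4 B=5 C=5)
  6. pour(B -> C) -> (A=4 B=2 C=8)
  7. empty(C) -> (A=4 B=2 C=0)
Reached target in 7 moves.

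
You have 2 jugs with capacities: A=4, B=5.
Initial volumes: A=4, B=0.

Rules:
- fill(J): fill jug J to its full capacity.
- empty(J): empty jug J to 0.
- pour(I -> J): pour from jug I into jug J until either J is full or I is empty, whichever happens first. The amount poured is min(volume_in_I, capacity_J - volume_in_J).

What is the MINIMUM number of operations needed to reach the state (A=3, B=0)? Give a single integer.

BFS from (A=4, B=0). One shortest path:
  1. pour(A -> B) -> (A=0 B=4)
  2. fill(A) -> (A=4 B=4)
  3. pour(A -> B) -> (A=3 B=5)
  4. empty(B) -> (A=3 B=0)
Reached target in 4 moves.

Answer: 4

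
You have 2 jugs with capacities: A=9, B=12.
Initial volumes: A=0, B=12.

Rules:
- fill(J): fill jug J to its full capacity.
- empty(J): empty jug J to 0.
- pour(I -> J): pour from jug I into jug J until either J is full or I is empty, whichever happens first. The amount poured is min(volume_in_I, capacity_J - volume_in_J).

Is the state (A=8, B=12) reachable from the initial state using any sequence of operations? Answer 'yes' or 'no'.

Answer: no

Derivation:
BFS explored all 14 reachable states.
Reachable set includes: (0,0), (0,3), (0,6), (0,9), (0,12), (3,0), (3,12), (6,0), (6,12), (9,0), (9,3), (9,6) ...
Target (A=8, B=12) not in reachable set → no.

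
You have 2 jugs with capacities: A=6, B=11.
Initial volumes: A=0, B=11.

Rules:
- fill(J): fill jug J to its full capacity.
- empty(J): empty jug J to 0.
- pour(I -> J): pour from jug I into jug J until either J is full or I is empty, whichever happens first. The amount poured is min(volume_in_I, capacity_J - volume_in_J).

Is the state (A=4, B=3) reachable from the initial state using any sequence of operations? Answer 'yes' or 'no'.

BFS explored all 34 reachable states.
Reachable set includes: (0,0), (0,1), (0,2), (0,3), (0,4), (0,5), (0,6), (0,7), (0,8), (0,9), (0,10), (0,11) ...
Target (A=4, B=3) not in reachable set → no.

Answer: no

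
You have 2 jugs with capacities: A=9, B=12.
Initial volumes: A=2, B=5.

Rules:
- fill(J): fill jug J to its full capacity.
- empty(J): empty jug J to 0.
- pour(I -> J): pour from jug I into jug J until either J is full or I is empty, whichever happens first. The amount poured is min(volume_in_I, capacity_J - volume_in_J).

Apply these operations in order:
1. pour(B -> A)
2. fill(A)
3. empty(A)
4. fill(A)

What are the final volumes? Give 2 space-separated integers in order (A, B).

Step 1: pour(B -> A) -> (A=7 B=0)
Step 2: fill(A) -> (A=9 B=0)
Step 3: empty(A) -> (A=0 B=0)
Step 4: fill(A) -> (A=9 B=0)

Answer: 9 0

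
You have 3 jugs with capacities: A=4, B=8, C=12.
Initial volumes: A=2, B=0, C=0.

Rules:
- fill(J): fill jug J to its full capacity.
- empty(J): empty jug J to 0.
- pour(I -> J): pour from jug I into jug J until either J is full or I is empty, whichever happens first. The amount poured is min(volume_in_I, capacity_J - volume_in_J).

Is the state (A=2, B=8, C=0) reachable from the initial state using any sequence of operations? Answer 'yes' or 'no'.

Answer: yes

Derivation:
BFS from (A=2, B=0, C=0):
  1. fill(B) -> (A=2 B=8 C=0)
Target reached → yes.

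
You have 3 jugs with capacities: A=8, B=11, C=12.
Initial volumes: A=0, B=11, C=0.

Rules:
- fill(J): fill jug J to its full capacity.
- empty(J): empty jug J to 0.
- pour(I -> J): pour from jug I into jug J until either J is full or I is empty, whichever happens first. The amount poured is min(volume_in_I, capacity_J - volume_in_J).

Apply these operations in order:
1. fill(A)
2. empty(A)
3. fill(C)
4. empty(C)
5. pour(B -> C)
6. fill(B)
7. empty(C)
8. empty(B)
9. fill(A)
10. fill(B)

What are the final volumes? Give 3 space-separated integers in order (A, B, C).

Answer: 8 11 0

Derivation:
Step 1: fill(A) -> (A=8 B=11 C=0)
Step 2: empty(A) -> (A=0 B=11 C=0)
Step 3: fill(C) -> (A=0 B=11 C=12)
Step 4: empty(C) -> (A=0 B=11 C=0)
Step 5: pour(B -> C) -> (A=0 B=0 C=11)
Step 6: fill(B) -> (A=0 B=11 C=11)
Step 7: empty(C) -> (A=0 B=11 C=0)
Step 8: empty(B) -> (A=0 B=0 C=0)
Step 9: fill(A) -> (A=8 B=0 C=0)
Step 10: fill(B) -> (A=8 B=11 C=0)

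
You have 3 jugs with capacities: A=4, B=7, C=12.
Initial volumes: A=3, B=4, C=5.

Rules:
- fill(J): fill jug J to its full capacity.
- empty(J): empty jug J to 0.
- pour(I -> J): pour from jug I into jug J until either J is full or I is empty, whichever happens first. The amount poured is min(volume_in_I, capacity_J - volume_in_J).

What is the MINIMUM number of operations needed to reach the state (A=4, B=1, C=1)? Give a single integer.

BFS from (A=3, B=4, C=5). One shortest path:
  1. fill(A) -> (A=4 B=4 C=5)
  2. pour(A -> B) -> (A=1 B=7 C=5)
  3. empty(B) -> (A=1 B=0 C=5)
  4. pour(A -> B) -> (A=0 B=1 C=5)
  5. pour(C -> A) -> (A=4 B=1 C=1)
Reached target in 5 moves.

Answer: 5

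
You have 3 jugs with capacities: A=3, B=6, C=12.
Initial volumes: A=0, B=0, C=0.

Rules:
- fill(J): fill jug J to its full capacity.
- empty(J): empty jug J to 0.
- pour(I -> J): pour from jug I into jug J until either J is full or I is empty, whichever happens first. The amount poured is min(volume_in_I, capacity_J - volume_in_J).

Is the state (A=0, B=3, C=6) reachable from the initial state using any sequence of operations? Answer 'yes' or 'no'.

BFS from (A=0, B=0, C=0):
  1. fill(A) -> (A=3 B=0 C=0)
  2. fill(B) -> (A=3 B=6 C=0)
  3. pour(B -> C) -> (A=3 B=0 C=6)
  4. pour(A -> B) -> (A=0 B=3 C=6)
Target reached → yes.

Answer: yes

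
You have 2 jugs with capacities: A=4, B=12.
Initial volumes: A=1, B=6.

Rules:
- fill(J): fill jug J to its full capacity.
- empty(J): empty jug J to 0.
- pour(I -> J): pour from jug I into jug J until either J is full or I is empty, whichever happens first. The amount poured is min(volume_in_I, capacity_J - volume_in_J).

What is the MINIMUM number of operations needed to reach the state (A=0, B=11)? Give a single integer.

Answer: 3

Derivation:
BFS from (A=1, B=6). One shortest path:
  1. pour(A -> B) -> (A=0 B=7)
  2. fill(A) -> (A=4 B=7)
  3. pour(A -> B) -> (A=0 B=11)
Reached target in 3 moves.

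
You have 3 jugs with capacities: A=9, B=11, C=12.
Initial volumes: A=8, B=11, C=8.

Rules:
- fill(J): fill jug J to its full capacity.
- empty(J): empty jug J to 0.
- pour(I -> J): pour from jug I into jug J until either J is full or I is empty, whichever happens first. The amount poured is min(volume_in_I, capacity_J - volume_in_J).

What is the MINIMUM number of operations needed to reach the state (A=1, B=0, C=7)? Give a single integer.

Answer: 8

Derivation:
BFS from (A=8, B=11, C=8). One shortest path:
  1. fill(A) -> (A=9 B=11 C=8)
  2. empty(B) -> (A=9 B=0 C=8)
  3. pour(A -> C) -> (A=5 B=0 C=12)
  4. pour(C -> B) -> (A=5 B=11 C=1)
  5. pour(B -> A) -> (A=9 B=7 C=1)
  6. empty(A) -> (A=0 B=7 C=1)
  7. pour(C -> A) -> (A=1 B=7 C=0)
  8. pour(B -> C) -> (A=1 B=0 C=7)
Reached target in 8 moves.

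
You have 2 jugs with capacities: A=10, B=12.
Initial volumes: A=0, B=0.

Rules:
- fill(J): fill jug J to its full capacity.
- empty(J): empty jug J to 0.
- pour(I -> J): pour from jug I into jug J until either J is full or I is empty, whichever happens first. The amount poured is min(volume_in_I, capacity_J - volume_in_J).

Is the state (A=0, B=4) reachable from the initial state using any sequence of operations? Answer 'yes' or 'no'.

BFS from (A=0, B=0):
  1. fill(B) -> (A=0 B=12)
  2. pour(B -> A) -> (A=10 B=2)
  3. empty(A) -> (A=0 B=2)
  4. pour(B -> A) -> (A=2 B=0)
  5. fill(B) -> (A=2 B=12)
  6. pour(B -> A) -> (A=10 B=4)
  7. empty(A) -> (A=0 B=4)
Target reached → yes.

Answer: yes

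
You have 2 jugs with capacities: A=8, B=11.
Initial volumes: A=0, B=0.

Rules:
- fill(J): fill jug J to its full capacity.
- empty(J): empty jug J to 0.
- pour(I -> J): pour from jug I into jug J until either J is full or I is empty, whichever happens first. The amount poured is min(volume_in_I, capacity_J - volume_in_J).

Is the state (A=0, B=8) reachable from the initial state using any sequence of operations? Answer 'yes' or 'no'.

BFS from (A=0, B=0):
  1. fill(A) -> (A=8 B=0)
  2. pour(A -> B) -> (A=0 B=8)
Target reached → yes.

Answer: yes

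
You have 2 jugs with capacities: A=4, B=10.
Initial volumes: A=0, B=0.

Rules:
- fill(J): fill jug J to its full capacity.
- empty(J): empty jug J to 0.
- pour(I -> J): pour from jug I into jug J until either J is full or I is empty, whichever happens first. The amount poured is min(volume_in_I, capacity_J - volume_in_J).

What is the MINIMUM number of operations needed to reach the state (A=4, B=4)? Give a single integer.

BFS from (A=0, B=0). One shortest path:
  1. fill(A) -> (A=4 B=0)
  2. pour(A -> B) -> (A=0 B=4)
  3. fill(A) -> (A=4 B=4)
Reached target in 3 moves.

Answer: 3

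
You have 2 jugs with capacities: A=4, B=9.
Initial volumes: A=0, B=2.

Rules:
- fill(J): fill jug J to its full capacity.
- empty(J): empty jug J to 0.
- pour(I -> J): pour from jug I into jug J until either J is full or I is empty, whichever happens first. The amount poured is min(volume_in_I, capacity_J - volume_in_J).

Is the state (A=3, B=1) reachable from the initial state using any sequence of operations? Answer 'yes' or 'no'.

Answer: no

Derivation:
BFS explored all 26 reachable states.
Reachable set includes: (0,0), (0,1), (0,2), (0,3), (0,4), (0,5), (0,6), (0,7), (0,8), (0,9), (1,0), (1,9) ...
Target (A=3, B=1) not in reachable set → no.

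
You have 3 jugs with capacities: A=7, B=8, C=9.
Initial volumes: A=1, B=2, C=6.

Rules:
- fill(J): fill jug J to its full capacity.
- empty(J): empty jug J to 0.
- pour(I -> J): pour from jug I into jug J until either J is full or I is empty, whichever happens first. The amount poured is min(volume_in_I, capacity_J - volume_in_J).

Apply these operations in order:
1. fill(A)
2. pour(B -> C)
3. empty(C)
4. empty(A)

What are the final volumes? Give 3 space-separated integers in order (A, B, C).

Answer: 0 0 0

Derivation:
Step 1: fill(A) -> (A=7 B=2 C=6)
Step 2: pour(B -> C) -> (A=7 B=0 C=8)
Step 3: empty(C) -> (A=7 B=0 C=0)
Step 4: empty(A) -> (A=0 B=0 C=0)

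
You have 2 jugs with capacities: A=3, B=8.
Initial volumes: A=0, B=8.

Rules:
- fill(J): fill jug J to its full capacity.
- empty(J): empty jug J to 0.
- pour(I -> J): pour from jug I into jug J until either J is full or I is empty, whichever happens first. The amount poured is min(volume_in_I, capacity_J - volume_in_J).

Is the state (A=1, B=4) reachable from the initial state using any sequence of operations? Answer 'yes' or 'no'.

Answer: no

Derivation:
BFS explored all 22 reachable states.
Reachable set includes: (0,0), (0,1), (0,2), (0,3), (0,4), (0,5), (0,6), (0,7), (0,8), (1,0), (1,8), (2,0) ...
Target (A=1, B=4) not in reachable set → no.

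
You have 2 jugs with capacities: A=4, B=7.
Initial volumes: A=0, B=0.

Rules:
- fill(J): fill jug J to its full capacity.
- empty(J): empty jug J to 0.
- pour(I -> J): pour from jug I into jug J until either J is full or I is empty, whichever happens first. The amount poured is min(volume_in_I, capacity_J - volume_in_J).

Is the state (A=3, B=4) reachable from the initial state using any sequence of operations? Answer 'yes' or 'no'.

Answer: no

Derivation:
BFS explored all 22 reachable states.
Reachable set includes: (0,0), (0,1), (0,2), (0,3), (0,4), (0,5), (0,6), (0,7), (1,0), (1,7), (2,0), (2,7) ...
Target (A=3, B=4) not in reachable set → no.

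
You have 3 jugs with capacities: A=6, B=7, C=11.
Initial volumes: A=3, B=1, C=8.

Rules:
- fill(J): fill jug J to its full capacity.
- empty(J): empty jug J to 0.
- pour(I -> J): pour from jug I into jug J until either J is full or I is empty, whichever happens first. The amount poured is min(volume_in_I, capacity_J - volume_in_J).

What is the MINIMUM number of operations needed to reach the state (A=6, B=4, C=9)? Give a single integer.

BFS from (A=3, B=1, C=8). One shortest path:
  1. pour(B -> C) -> (A=3 B=0 C=9)
  2. fill(B) -> (A=3 B=7 C=9)
  3. pour(B -> A) -> (A=6 B=4 C=9)
Reached target in 3 moves.

Answer: 3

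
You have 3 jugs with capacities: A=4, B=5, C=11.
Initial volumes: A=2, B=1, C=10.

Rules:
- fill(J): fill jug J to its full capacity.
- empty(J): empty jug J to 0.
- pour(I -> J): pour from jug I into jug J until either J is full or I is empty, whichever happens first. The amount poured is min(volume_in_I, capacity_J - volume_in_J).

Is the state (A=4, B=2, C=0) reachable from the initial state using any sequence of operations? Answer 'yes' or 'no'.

BFS from (A=2, B=1, C=10):
  1. fill(B) -> (A=2 B=5 C=10)
  2. pour(A -> C) -> (A=1 B=5 C=11)
  3. empty(C) -> (A=1 B=5 C=0)
  4. pour(B -> A) -> (A=4 B=2 C=0)
Target reached → yes.

Answer: yes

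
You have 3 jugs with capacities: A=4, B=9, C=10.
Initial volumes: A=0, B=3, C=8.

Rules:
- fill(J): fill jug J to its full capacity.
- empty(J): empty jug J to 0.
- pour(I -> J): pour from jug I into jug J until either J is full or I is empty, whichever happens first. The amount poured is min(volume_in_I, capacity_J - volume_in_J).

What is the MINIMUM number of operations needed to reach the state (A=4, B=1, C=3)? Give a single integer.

Answer: 6

Derivation:
BFS from (A=0, B=3, C=8). One shortest path:
  1. empty(C) -> (A=0 B=3 C=0)
  2. pour(B -> C) -> (A=0 B=0 C=3)
  3. fill(B) -> (A=0 B=9 C=3)
  4. pour(B -> A) -> (A=4 B=5 C=3)
  5. empty(A) -> (A=0 B=5 C=3)
  6. pour(B -> A) -> (A=4 B=1 C=3)
Reached target in 6 moves.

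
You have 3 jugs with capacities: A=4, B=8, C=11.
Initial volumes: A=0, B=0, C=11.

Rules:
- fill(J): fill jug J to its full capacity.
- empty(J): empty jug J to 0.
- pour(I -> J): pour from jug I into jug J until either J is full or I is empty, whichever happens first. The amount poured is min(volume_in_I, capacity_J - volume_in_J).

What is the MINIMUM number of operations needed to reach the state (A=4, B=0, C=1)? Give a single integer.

Answer: 8

Derivation:
BFS from (A=0, B=0, C=11). One shortest path:
  1. fill(A) -> (A=4 B=0 C=11)
  2. fill(B) -> (A=4 B=8 C=11)
  3. empty(C) -> (A=4 B=8 C=0)
  4. pour(A -> C) -> (A=0 B=8 C=4)
  5. fill(A) -> (A=4 B=8 C=4)
  6. pour(B -> C) -> (A=4 B=1 C=11)
  7. empty(C) -> (A=4 B=1 C=0)
  8. pour(B -> C) -> (A=4 B=0 C=1)
Reached target in 8 moves.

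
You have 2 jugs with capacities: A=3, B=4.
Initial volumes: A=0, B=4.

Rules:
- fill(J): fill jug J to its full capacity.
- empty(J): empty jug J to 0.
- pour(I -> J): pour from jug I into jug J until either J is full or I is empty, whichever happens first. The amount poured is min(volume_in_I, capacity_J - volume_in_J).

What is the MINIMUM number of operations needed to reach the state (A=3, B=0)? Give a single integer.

BFS from (A=0, B=4). One shortest path:
  1. fill(A) -> (A=3 B=4)
  2. empty(B) -> (A=3 B=0)
Reached target in 2 moves.

Answer: 2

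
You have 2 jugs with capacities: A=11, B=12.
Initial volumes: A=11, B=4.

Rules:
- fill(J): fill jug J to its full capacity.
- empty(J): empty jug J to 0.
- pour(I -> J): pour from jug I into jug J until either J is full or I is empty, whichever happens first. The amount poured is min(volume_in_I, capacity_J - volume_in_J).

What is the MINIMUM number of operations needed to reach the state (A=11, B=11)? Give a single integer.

Answer: 3

Derivation:
BFS from (A=11, B=4). One shortest path:
  1. empty(B) -> (A=11 B=0)
  2. pour(A -> B) -> (A=0 B=11)
  3. fill(A) -> (A=11 B=11)
Reached target in 3 moves.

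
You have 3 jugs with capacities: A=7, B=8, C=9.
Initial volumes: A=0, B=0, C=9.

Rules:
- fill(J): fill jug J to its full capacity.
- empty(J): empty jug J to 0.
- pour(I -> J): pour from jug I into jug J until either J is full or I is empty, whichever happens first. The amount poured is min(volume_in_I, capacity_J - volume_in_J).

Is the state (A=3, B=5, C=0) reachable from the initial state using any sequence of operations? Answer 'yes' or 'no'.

BFS from (A=0, B=0, C=9):
  1. pour(C -> A) -> (A=7 B=0 C=2)
  2. pour(C -> B) -> (A=7 B=2 C=0)
  3. pour(A -> C) -> (A=0 B=2 C=7)
  4. fill(A) -> (A=7 B=2 C=7)
  5. pour(A -> C) -> (A=5 B=2 C=9)
  6. pour(C -> B) -> (A=5 B=8 C=3)
  7. empty(B) -> (A=5 B=0 C=3)
  8. pour(A -> B) -> (A=0 B=5 C=3)
  9. pour(C -> A) -> (A=3 B=5 C=0)
Target reached → yes.

Answer: yes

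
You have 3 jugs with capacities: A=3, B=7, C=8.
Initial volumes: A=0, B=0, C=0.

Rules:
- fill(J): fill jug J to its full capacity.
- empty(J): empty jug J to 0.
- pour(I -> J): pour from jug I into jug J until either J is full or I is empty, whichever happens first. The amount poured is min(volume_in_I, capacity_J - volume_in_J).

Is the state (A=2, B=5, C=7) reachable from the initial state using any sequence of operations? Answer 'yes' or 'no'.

BFS explored all 204 reachable states.
Reachable set includes: (0,0,0), (0,0,1), (0,0,2), (0,0,3), (0,0,4), (0,0,5), (0,0,6), (0,0,7), (0,0,8), (0,1,0), (0,1,1), (0,1,2) ...
Target (A=2, B=5, C=7) not in reachable set → no.

Answer: no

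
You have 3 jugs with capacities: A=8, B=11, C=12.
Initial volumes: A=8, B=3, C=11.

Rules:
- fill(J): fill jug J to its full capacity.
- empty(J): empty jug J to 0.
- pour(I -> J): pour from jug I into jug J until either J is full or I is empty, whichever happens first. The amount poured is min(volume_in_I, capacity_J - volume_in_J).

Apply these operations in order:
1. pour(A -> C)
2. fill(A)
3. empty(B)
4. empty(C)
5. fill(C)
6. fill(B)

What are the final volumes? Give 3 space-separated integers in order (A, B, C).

Answer: 8 11 12

Derivation:
Step 1: pour(A -> C) -> (A=7 B=3 C=12)
Step 2: fill(A) -> (A=8 B=3 C=12)
Step 3: empty(B) -> (A=8 B=0 C=12)
Step 4: empty(C) -> (A=8 B=0 C=0)
Step 5: fill(C) -> (A=8 B=0 C=12)
Step 6: fill(B) -> (A=8 B=11 C=12)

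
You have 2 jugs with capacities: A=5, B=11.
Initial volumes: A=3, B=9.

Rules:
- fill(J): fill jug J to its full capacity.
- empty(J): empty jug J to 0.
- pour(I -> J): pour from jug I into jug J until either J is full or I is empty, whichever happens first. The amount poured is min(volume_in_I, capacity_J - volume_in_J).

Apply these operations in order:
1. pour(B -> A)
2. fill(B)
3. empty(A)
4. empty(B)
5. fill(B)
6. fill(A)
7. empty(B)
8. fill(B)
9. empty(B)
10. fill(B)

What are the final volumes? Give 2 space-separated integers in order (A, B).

Answer: 5 11

Derivation:
Step 1: pour(B -> A) -> (A=5 B=7)
Step 2: fill(B) -> (A=5 B=11)
Step 3: empty(A) -> (A=0 B=11)
Step 4: empty(B) -> (A=0 B=0)
Step 5: fill(B) -> (A=0 B=11)
Step 6: fill(A) -> (A=5 B=11)
Step 7: empty(B) -> (A=5 B=0)
Step 8: fill(B) -> (A=5 B=11)
Step 9: empty(B) -> (A=5 B=0)
Step 10: fill(B) -> (A=5 B=11)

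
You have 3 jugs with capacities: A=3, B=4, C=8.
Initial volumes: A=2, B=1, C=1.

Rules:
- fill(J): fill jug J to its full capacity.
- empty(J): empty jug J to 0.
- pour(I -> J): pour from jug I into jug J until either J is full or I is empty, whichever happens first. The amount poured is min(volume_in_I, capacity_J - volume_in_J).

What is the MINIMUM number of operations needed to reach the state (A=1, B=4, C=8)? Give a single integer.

Answer: 4

Derivation:
BFS from (A=2, B=1, C=1). One shortest path:
  1. fill(A) -> (A=3 B=1 C=1)
  2. pour(A -> B) -> (A=0 B=4 C=1)
  3. pour(C -> A) -> (A=1 B=4 C=0)
  4. fill(C) -> (A=1 B=4 C=8)
Reached target in 4 moves.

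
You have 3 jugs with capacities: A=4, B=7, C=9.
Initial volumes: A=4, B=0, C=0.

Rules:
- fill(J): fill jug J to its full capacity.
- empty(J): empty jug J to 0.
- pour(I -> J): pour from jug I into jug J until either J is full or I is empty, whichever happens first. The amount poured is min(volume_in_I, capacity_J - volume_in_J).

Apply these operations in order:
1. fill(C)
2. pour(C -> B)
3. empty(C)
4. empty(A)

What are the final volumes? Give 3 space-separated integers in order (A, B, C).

Step 1: fill(C) -> (A=4 B=0 C=9)
Step 2: pour(C -> B) -> (A=4 B=7 C=2)
Step 3: empty(C) -> (A=4 B=7 C=0)
Step 4: empty(A) -> (A=0 B=7 C=0)

Answer: 0 7 0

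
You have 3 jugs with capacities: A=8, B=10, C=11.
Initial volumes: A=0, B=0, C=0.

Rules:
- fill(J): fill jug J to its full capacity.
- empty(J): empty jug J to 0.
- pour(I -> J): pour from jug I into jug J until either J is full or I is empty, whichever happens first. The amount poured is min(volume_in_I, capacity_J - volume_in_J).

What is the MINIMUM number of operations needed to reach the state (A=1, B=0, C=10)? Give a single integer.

Answer: 4

Derivation:
BFS from (A=0, B=0, C=0). One shortest path:
  1. fill(C) -> (A=0 B=0 C=11)
  2. pour(C -> B) -> (A=0 B=10 C=1)
  3. pour(C -> A) -> (A=1 B=10 C=0)
  4. pour(B -> C) -> (A=1 B=0 C=10)
Reached target in 4 moves.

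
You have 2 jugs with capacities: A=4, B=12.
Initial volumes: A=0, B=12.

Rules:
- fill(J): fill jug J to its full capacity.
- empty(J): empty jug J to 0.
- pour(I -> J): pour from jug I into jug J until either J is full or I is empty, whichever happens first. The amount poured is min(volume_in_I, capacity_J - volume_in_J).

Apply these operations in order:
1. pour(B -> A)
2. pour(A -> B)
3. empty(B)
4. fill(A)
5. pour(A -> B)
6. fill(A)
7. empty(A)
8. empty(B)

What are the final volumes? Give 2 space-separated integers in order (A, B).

Answer: 0 0

Derivation:
Step 1: pour(B -> A) -> (A=4 B=8)
Step 2: pour(A -> B) -> (A=0 B=12)
Step 3: empty(B) -> (A=0 B=0)
Step 4: fill(A) -> (A=4 B=0)
Step 5: pour(A -> B) -> (A=0 B=4)
Step 6: fill(A) -> (A=4 B=4)
Step 7: empty(A) -> (A=0 B=4)
Step 8: empty(B) -> (A=0 B=0)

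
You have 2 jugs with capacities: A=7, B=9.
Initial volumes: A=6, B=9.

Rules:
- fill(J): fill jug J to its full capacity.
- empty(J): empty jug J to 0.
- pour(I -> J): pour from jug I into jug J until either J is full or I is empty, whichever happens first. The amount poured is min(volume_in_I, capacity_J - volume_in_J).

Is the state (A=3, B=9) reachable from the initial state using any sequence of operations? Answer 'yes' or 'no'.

BFS from (A=6, B=9):
  1. fill(A) -> (A=7 B=9)
  2. empty(B) -> (A=7 B=0)
  3. pour(A -> B) -> (A=0 B=7)
  4. fill(A) -> (A=7 B=7)
  5. pour(A -> B) -> (A=5 B=9)
  6. empty(B) -> (A=5 B=0)
  7. pour(A -> B) -> (A=0 B=5)
  8. fill(A) -> (A=7 B=5)
  9. pour(A -> B) -> (A=3 B=9)
Target reached → yes.

Answer: yes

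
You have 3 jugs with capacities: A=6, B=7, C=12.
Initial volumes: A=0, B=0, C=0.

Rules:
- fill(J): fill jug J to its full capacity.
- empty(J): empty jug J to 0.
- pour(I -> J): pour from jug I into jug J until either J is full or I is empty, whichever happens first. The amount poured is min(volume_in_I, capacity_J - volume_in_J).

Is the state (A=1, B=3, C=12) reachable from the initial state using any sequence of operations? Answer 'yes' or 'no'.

Answer: yes

Derivation:
BFS from (A=0, B=0, C=0):
  1. fill(B) -> (A=0 B=7 C=0)
  2. pour(B -> C) -> (A=0 B=0 C=7)
  3. fill(B) -> (A=0 B=7 C=7)
  4. pour(B -> A) -> (A=6 B=1 C=7)
  5. pour(A -> C) -> (A=1 B=1 C=12)
  6. empty(C) -> (A=1 B=1 C=0)
  7. pour(B -> C) -> (A=1 B=0 C=1)
  8. fill(B) -> (A=1 B=7 C=1)
  9. pour(B -> C) -> (A=1 B=0 C=8)
  10. fill(B) -> (A=1 B=7 C=8)
  11. pour(B -> C) -> (A=1 B=3 C=12)
Target reached → yes.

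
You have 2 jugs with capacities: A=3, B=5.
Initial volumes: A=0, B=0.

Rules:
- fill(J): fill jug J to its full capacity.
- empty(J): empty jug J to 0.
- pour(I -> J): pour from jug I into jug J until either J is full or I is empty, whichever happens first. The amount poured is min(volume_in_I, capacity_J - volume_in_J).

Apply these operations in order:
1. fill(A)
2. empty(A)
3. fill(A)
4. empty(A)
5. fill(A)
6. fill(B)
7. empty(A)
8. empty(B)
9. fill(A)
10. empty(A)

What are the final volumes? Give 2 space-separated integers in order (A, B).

Step 1: fill(A) -> (A=3 B=0)
Step 2: empty(A) -> (A=0 B=0)
Step 3: fill(A) -> (A=3 B=0)
Step 4: empty(A) -> (A=0 B=0)
Step 5: fill(A) -> (A=3 B=0)
Step 6: fill(B) -> (A=3 B=5)
Step 7: empty(A) -> (A=0 B=5)
Step 8: empty(B) -> (A=0 B=0)
Step 9: fill(A) -> (A=3 B=0)
Step 10: empty(A) -> (A=0 B=0)

Answer: 0 0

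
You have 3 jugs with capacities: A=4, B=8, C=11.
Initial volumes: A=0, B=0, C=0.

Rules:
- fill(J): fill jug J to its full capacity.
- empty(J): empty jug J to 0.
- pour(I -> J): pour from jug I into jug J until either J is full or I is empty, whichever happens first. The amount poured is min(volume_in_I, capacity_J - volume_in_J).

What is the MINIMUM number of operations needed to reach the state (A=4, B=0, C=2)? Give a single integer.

Answer: 8

Derivation:
BFS from (A=0, B=0, C=0). One shortest path:
  1. fill(C) -> (A=0 B=0 C=11)
  2. pour(C -> A) -> (A=4 B=0 C=7)
  3. pour(C -> B) -> (A=4 B=7 C=0)
  4. fill(C) -> (A=4 B=7 C=11)
  5. pour(C -> B) -> (A=4 B=8 C=10)
  6. empty(B) -> (A=4 B=0 C=10)
  7. pour(C -> B) -> (A=4 B=8 C=2)
  8. empty(B) -> (A=4 B=0 C=2)
Reached target in 8 moves.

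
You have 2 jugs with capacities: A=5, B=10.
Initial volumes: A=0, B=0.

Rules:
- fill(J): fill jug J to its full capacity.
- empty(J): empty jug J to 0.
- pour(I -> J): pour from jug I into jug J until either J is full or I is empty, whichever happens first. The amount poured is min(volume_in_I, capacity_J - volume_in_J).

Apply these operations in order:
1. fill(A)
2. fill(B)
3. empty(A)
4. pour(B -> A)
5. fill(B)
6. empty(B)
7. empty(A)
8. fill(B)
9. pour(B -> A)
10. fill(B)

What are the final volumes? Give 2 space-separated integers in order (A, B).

Answer: 5 10

Derivation:
Step 1: fill(A) -> (A=5 B=0)
Step 2: fill(B) -> (A=5 B=10)
Step 3: empty(A) -> (A=0 B=10)
Step 4: pour(B -> A) -> (A=5 B=5)
Step 5: fill(B) -> (A=5 B=10)
Step 6: empty(B) -> (A=5 B=0)
Step 7: empty(A) -> (A=0 B=0)
Step 8: fill(B) -> (A=0 B=10)
Step 9: pour(B -> A) -> (A=5 B=5)
Step 10: fill(B) -> (A=5 B=10)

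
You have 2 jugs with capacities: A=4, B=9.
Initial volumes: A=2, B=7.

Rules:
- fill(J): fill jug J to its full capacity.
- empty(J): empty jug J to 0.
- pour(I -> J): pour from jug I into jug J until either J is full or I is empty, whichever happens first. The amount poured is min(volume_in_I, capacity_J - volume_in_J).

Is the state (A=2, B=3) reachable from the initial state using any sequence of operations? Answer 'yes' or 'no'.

Answer: no

Derivation:
BFS explored all 27 reachable states.
Reachable set includes: (0,0), (0,1), (0,2), (0,3), (0,4), (0,5), (0,6), (0,7), (0,8), (0,9), (1,0), (1,9) ...
Target (A=2, B=3) not in reachable set → no.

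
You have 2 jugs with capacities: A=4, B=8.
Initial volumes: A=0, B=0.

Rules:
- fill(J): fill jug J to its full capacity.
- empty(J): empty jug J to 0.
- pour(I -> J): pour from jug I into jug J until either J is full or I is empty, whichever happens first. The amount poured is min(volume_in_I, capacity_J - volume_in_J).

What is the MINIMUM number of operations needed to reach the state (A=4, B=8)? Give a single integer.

Answer: 2

Derivation:
BFS from (A=0, B=0). One shortest path:
  1. fill(A) -> (A=4 B=0)
  2. fill(B) -> (A=4 B=8)
Reached target in 2 moves.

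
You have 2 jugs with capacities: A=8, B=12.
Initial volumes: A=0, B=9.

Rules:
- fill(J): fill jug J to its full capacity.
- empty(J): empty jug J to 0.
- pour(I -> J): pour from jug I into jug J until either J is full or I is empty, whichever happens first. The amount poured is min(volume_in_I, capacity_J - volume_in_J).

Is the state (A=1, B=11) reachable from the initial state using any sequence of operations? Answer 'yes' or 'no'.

BFS explored all 20 reachable states.
Reachable set includes: (0,0), (0,1), (0,4), (0,5), (0,8), (0,9), (0,12), (1,0), (1,12), (4,0), (4,12), (5,0) ...
Target (A=1, B=11) not in reachable set → no.

Answer: no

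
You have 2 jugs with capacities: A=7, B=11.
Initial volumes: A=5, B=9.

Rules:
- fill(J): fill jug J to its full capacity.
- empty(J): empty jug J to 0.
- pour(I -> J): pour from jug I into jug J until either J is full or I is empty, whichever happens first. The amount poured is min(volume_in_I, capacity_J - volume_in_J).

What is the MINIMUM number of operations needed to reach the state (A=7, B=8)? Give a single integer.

BFS from (A=5, B=9). One shortest path:
  1. empty(A) -> (A=0 B=9)
  2. fill(B) -> (A=0 B=11)
  3. pour(B -> A) -> (A=7 B=4)
  4. empty(A) -> (A=0 B=4)
  5. pour(B -> A) -> (A=4 B=0)
  6. fill(B) -> (A=4 B=11)
  7. pour(B -> A) -> (A=7 B=8)
Reached target in 7 moves.

Answer: 7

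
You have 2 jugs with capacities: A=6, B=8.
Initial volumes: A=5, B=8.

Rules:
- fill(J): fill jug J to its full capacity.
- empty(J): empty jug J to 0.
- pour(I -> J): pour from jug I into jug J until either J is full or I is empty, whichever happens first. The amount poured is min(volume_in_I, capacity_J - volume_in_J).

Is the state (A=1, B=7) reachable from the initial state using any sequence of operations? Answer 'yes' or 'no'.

Answer: no

Derivation:
BFS explored all 28 reachable states.
Reachable set includes: (0,0), (0,1), (0,2), (0,3), (0,4), (0,5), (0,6), (0,7), (0,8), (1,0), (1,8), (2,0) ...
Target (A=1, B=7) not in reachable set → no.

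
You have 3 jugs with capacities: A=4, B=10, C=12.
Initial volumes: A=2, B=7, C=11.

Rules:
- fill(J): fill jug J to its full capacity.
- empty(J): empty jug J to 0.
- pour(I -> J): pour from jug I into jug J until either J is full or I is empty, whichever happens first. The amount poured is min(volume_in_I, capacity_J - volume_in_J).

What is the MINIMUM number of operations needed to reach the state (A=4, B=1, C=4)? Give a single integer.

BFS from (A=2, B=7, C=11). One shortest path:
  1. empty(C) -> (A=2 B=7 C=0)
  2. pour(B -> A) -> (A=4 B=5 C=0)
  3. pour(A -> C) -> (A=0 B=5 C=4)
  4. pour(B -> A) -> (A=4 B=1 C=4)
Reached target in 4 moves.

Answer: 4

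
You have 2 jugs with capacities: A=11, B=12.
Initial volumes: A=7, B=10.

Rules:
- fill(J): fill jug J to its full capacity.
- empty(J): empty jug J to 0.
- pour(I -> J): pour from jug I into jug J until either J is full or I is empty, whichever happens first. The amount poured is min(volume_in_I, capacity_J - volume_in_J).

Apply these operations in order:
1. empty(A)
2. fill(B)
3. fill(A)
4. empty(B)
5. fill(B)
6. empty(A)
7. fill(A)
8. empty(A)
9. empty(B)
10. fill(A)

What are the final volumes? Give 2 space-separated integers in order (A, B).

Answer: 11 0

Derivation:
Step 1: empty(A) -> (A=0 B=10)
Step 2: fill(B) -> (A=0 B=12)
Step 3: fill(A) -> (A=11 B=12)
Step 4: empty(B) -> (A=11 B=0)
Step 5: fill(B) -> (A=11 B=12)
Step 6: empty(A) -> (A=0 B=12)
Step 7: fill(A) -> (A=11 B=12)
Step 8: empty(A) -> (A=0 B=12)
Step 9: empty(B) -> (A=0 B=0)
Step 10: fill(A) -> (A=11 B=0)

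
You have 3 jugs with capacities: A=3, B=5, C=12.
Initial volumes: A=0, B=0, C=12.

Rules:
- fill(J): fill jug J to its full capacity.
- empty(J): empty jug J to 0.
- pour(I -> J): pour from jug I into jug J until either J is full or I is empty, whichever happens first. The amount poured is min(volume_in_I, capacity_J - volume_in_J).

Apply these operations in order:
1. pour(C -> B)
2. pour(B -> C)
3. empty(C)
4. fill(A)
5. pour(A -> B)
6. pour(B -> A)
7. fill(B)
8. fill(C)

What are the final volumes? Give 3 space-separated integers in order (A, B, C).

Answer: 3 5 12

Derivation:
Step 1: pour(C -> B) -> (A=0 B=5 C=7)
Step 2: pour(B -> C) -> (A=0 B=0 C=12)
Step 3: empty(C) -> (A=0 B=0 C=0)
Step 4: fill(A) -> (A=3 B=0 C=0)
Step 5: pour(A -> B) -> (A=0 B=3 C=0)
Step 6: pour(B -> A) -> (A=3 B=0 C=0)
Step 7: fill(B) -> (A=3 B=5 C=0)
Step 8: fill(C) -> (A=3 B=5 C=12)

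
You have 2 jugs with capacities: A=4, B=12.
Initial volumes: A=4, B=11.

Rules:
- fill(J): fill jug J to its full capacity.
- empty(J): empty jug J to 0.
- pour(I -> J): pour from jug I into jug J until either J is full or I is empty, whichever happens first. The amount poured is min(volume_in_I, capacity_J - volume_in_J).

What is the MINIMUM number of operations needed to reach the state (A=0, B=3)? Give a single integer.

Answer: 3

Derivation:
BFS from (A=4, B=11). One shortest path:
  1. pour(A -> B) -> (A=3 B=12)
  2. empty(B) -> (A=3 B=0)
  3. pour(A -> B) -> (A=0 B=3)
Reached target in 3 moves.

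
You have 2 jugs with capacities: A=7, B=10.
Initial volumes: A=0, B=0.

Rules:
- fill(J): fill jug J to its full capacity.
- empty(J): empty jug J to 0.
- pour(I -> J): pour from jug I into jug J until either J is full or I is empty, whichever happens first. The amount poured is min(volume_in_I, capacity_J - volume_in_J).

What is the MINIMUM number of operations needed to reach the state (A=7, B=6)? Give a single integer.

BFS from (A=0, B=0). One shortest path:
  1. fill(B) -> (A=0 B=10)
  2. pour(B -> A) -> (A=7 B=3)
  3. empty(A) -> (A=0 B=3)
  4. pour(B -> A) -> (A=3 B=0)
  5. fill(B) -> (A=3 B=10)
  6. pour(B -> A) -> (A=7 B=6)
Reached target in 6 moves.

Answer: 6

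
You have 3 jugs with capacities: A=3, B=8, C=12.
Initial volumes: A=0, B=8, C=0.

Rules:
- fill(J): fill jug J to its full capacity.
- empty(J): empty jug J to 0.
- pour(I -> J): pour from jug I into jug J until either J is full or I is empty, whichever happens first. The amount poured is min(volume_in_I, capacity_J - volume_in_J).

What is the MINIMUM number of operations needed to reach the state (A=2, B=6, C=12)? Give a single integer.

BFS from (A=0, B=8, C=0). One shortest path:
  1. pour(B -> A) -> (A=3 B=5 C=0)
  2. pour(A -> C) -> (A=0 B=5 C=3)
  3. pour(B -> A) -> (A=3 B=2 C=3)
  4. pour(A -> C) -> (A=0 B=2 C=6)
  5. pour(B -> A) -> (A=2 B=0 C=6)
  6. pour(C -> B) -> (A=2 B=6 C=0)
  7. fill(C) -> (A=2 B=6 C=12)
Reached target in 7 moves.

Answer: 7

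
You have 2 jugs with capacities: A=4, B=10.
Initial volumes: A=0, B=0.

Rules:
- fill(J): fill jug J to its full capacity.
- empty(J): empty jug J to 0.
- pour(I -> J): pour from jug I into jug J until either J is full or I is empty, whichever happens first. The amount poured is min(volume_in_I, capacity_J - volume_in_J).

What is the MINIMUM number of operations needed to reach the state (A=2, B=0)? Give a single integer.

BFS from (A=0, B=0). One shortest path:
  1. fill(B) -> (A=0 B=10)
  2. pour(B -> A) -> (A=4 B=6)
  3. empty(A) -> (A=0 B=6)
  4. pour(B -> A) -> (A=4 B=2)
  5. empty(A) -> (A=0 B=2)
  6. pour(B -> A) -> (A=2 B=0)
Reached target in 6 moves.

Answer: 6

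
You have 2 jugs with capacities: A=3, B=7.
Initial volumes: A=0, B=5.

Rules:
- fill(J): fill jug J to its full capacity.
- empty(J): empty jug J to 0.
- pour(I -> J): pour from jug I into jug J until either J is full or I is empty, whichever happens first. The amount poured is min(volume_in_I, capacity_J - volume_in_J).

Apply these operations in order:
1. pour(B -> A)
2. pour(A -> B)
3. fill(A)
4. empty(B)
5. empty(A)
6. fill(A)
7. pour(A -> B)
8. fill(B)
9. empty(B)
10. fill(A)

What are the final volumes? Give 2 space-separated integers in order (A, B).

Answer: 3 0

Derivation:
Step 1: pour(B -> A) -> (A=3 B=2)
Step 2: pour(A -> B) -> (A=0 B=5)
Step 3: fill(A) -> (A=3 B=5)
Step 4: empty(B) -> (A=3 B=0)
Step 5: empty(A) -> (A=0 B=0)
Step 6: fill(A) -> (A=3 B=0)
Step 7: pour(A -> B) -> (A=0 B=3)
Step 8: fill(B) -> (A=0 B=7)
Step 9: empty(B) -> (A=0 B=0)
Step 10: fill(A) -> (A=3 B=0)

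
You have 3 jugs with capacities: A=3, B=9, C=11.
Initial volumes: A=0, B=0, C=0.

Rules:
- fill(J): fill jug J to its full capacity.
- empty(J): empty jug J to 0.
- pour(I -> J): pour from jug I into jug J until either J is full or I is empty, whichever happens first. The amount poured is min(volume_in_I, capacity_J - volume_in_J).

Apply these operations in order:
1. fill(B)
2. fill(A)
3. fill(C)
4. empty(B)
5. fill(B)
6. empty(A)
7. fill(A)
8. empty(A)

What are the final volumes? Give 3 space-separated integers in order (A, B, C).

Step 1: fill(B) -> (A=0 B=9 C=0)
Step 2: fill(A) -> (A=3 B=9 C=0)
Step 3: fill(C) -> (A=3 B=9 C=11)
Step 4: empty(B) -> (A=3 B=0 C=11)
Step 5: fill(B) -> (A=3 B=9 C=11)
Step 6: empty(A) -> (A=0 B=9 C=11)
Step 7: fill(A) -> (A=3 B=9 C=11)
Step 8: empty(A) -> (A=0 B=9 C=11)

Answer: 0 9 11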